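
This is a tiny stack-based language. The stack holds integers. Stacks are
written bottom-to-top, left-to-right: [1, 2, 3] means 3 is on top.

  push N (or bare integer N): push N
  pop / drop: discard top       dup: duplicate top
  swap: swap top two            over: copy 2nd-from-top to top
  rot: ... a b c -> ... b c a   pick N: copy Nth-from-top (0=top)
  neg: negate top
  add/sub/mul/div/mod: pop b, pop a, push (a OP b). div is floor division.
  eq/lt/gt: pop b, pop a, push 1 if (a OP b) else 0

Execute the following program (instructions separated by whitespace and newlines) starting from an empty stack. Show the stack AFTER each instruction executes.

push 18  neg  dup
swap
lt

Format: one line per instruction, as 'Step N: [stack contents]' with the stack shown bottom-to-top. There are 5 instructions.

Step 1: [18]
Step 2: [-18]
Step 3: [-18, -18]
Step 4: [-18, -18]
Step 5: [0]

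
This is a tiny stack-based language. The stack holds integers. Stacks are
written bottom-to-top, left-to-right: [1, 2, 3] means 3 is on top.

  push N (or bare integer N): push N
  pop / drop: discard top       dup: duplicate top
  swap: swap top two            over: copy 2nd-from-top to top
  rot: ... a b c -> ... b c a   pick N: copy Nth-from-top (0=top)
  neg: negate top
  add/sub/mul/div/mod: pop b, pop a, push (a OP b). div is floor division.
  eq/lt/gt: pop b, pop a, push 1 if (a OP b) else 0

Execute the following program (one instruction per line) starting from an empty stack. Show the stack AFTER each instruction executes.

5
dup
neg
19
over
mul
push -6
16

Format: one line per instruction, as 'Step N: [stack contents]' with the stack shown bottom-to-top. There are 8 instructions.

Step 1: [5]
Step 2: [5, 5]
Step 3: [5, -5]
Step 4: [5, -5, 19]
Step 5: [5, -5, 19, -5]
Step 6: [5, -5, -95]
Step 7: [5, -5, -95, -6]
Step 8: [5, -5, -95, -6, 16]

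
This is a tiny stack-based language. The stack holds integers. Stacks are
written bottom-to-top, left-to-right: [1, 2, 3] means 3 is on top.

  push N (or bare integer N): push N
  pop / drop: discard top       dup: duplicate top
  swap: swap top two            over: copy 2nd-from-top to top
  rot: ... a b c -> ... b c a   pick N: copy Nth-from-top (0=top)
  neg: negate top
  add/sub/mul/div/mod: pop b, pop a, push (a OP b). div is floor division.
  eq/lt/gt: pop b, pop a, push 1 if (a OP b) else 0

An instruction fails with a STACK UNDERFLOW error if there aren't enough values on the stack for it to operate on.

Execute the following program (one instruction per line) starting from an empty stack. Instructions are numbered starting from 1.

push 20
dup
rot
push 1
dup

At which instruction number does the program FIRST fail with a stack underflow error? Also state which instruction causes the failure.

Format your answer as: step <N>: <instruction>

Step 1 ('push 20'): stack = [20], depth = 1
Step 2 ('dup'): stack = [20, 20], depth = 2
Step 3 ('rot'): needs 3 value(s) but depth is 2 — STACK UNDERFLOW

Answer: step 3: rot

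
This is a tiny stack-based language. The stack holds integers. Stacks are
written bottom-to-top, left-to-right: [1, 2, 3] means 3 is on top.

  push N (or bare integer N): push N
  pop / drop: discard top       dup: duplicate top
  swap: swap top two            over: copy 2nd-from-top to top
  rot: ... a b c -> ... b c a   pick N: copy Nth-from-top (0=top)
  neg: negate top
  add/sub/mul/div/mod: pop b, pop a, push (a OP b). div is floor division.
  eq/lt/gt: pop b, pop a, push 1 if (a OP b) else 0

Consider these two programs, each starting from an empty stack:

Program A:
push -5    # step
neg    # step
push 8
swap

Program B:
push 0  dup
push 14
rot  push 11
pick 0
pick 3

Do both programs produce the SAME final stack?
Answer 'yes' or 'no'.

Answer: no

Derivation:
Program A trace:
  After 'push -5': [-5]
  After 'neg': [5]
  After 'push 8': [5, 8]
  After 'swap': [8, 5]
Program A final stack: [8, 5]

Program B trace:
  After 'push 0': [0]
  After 'dup': [0, 0]
  After 'push 14': [0, 0, 14]
  After 'rot': [0, 14, 0]
  After 'push 11': [0, 14, 0, 11]
  After 'pick 0': [0, 14, 0, 11, 11]
  After 'pick 3': [0, 14, 0, 11, 11, 14]
Program B final stack: [0, 14, 0, 11, 11, 14]
Same: no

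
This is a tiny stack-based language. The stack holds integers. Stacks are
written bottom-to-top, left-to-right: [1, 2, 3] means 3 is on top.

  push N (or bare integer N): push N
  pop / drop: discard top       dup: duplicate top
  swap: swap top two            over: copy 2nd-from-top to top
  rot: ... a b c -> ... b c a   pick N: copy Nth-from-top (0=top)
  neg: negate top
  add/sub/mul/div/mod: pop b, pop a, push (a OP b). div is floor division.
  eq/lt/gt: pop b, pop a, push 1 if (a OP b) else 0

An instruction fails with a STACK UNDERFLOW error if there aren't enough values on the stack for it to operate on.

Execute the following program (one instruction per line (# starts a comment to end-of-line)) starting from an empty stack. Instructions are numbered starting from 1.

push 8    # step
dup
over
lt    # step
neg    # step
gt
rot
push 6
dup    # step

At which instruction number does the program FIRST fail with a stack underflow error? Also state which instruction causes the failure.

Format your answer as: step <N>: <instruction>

Answer: step 7: rot

Derivation:
Step 1 ('push 8'): stack = [8], depth = 1
Step 2 ('dup'): stack = [8, 8], depth = 2
Step 3 ('over'): stack = [8, 8, 8], depth = 3
Step 4 ('lt'): stack = [8, 0], depth = 2
Step 5 ('neg'): stack = [8, 0], depth = 2
Step 6 ('gt'): stack = [1], depth = 1
Step 7 ('rot'): needs 3 value(s) but depth is 1 — STACK UNDERFLOW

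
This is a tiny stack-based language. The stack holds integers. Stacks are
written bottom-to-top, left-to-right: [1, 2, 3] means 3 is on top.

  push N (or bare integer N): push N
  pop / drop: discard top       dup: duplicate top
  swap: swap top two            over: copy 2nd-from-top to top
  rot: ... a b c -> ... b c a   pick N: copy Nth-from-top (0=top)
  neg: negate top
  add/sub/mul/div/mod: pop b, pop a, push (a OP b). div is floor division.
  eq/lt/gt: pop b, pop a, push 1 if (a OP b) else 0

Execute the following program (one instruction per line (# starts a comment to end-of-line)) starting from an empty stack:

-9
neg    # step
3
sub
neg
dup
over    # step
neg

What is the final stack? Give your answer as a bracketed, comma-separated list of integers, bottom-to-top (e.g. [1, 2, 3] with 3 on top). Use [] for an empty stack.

Answer: [-6, -6, 6]

Derivation:
After 'push -9': [-9]
After 'neg': [9]
After 'push 3': [9, 3]
After 'sub': [6]
After 'neg': [-6]
After 'dup': [-6, -6]
After 'over': [-6, -6, -6]
After 'neg': [-6, -6, 6]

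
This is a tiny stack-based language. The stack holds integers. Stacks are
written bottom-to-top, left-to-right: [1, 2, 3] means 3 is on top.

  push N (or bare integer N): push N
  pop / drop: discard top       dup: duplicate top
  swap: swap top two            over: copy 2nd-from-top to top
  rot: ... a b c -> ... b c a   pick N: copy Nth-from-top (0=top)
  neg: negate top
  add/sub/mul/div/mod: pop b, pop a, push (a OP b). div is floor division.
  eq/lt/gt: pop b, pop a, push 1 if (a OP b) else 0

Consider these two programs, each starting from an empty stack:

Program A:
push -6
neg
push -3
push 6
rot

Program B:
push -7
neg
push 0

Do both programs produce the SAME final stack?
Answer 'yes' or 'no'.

Program A trace:
  After 'push -6': [-6]
  After 'neg': [6]
  After 'push -3': [6, -3]
  After 'push 6': [6, -3, 6]
  After 'rot': [-3, 6, 6]
Program A final stack: [-3, 6, 6]

Program B trace:
  After 'push -7': [-7]
  After 'neg': [7]
  After 'push 0': [7, 0]
Program B final stack: [7, 0]
Same: no

Answer: no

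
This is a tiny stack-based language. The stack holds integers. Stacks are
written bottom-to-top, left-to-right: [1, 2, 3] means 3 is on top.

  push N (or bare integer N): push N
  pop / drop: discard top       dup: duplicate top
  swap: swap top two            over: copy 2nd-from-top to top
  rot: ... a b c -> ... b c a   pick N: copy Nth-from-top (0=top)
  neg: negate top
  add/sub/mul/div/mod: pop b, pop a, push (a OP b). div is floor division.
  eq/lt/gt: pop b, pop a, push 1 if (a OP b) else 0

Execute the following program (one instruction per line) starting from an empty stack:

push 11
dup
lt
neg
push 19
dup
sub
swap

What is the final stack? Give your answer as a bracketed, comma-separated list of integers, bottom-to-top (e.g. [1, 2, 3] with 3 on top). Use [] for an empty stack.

After 'push 11': [11]
After 'dup': [11, 11]
After 'lt': [0]
After 'neg': [0]
After 'push 19': [0, 19]
After 'dup': [0, 19, 19]
After 'sub': [0, 0]
After 'swap': [0, 0]

Answer: [0, 0]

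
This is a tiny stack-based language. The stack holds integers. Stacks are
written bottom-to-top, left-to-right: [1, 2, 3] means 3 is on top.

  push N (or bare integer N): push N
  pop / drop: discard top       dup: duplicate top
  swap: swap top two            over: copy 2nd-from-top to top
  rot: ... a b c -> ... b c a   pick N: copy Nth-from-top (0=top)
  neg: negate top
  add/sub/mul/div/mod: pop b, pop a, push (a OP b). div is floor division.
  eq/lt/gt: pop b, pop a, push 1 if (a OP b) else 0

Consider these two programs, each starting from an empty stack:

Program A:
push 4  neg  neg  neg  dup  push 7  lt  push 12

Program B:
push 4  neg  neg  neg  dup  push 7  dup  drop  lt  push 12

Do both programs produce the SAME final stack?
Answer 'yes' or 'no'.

Answer: yes

Derivation:
Program A trace:
  After 'push 4': [4]
  After 'neg': [-4]
  After 'neg': [4]
  After 'neg': [-4]
  After 'dup': [-4, -4]
  After 'push 7': [-4, -4, 7]
  After 'lt': [-4, 1]
  After 'push 12': [-4, 1, 12]
Program A final stack: [-4, 1, 12]

Program B trace:
  After 'push 4': [4]
  After 'neg': [-4]
  After 'neg': [4]
  After 'neg': [-4]
  After 'dup': [-4, -4]
  After 'push 7': [-4, -4, 7]
  After 'dup': [-4, -4, 7, 7]
  After 'drop': [-4, -4, 7]
  After 'lt': [-4, 1]
  After 'push 12': [-4, 1, 12]
Program B final stack: [-4, 1, 12]
Same: yes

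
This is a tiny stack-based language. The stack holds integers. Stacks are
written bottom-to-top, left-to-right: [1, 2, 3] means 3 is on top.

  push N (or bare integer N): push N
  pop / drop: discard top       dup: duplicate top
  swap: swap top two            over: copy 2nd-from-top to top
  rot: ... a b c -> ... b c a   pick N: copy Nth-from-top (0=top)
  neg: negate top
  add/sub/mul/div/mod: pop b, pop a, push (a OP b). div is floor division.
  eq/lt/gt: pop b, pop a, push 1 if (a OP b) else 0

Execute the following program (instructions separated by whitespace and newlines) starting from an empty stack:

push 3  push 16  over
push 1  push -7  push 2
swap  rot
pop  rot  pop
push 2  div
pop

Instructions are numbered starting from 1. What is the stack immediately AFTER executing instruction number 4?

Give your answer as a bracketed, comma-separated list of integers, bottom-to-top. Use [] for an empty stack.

Step 1 ('push 3'): [3]
Step 2 ('push 16'): [3, 16]
Step 3 ('over'): [3, 16, 3]
Step 4 ('push 1'): [3, 16, 3, 1]

Answer: [3, 16, 3, 1]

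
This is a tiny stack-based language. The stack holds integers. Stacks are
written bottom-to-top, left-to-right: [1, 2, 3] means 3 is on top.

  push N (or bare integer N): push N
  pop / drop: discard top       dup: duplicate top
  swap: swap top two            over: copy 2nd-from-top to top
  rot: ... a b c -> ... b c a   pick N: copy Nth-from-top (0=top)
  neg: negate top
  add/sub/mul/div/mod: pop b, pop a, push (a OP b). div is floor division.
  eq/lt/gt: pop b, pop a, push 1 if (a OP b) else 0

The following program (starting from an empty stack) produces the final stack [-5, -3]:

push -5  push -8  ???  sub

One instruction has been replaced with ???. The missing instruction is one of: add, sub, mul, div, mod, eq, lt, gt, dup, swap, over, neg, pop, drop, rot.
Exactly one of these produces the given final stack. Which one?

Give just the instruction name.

Stack before ???: [-5, -8]
Stack after ???:  [-5, -8, -5]
The instruction that transforms [-5, -8] -> [-5, -8, -5] is: over

Answer: over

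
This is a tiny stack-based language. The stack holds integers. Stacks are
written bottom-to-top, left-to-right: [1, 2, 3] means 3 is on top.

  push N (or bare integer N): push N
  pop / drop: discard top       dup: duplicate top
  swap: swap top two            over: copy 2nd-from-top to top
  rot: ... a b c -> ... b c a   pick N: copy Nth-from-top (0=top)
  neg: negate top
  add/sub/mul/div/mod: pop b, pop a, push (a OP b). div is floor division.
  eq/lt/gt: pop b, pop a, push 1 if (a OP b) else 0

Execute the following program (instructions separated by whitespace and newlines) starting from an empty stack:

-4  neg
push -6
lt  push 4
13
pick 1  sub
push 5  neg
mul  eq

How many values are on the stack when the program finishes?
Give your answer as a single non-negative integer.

After 'push -4': stack = [-4] (depth 1)
After 'neg': stack = [4] (depth 1)
After 'push -6': stack = [4, -6] (depth 2)
After 'lt': stack = [0] (depth 1)
After 'push 4': stack = [0, 4] (depth 2)
After 'push 13': stack = [0, 4, 13] (depth 3)
After 'pick 1': stack = [0, 4, 13, 4] (depth 4)
After 'sub': stack = [0, 4, 9] (depth 3)
After 'push 5': stack = [0, 4, 9, 5] (depth 4)
After 'neg': stack = [0, 4, 9, -5] (depth 4)
After 'mul': stack = [0, 4, -45] (depth 3)
After 'eq': stack = [0, 0] (depth 2)

Answer: 2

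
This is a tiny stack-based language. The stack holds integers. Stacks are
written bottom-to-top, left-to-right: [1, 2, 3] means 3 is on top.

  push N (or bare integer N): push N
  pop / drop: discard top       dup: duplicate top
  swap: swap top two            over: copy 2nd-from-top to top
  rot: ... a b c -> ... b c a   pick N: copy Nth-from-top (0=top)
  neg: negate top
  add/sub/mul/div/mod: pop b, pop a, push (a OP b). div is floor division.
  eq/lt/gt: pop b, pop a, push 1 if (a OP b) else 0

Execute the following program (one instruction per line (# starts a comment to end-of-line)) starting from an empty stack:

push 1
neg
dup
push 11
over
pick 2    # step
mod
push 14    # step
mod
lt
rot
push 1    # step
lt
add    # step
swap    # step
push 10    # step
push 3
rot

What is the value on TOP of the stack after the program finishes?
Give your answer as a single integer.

Answer: -1

Derivation:
After 'push 1': [1]
After 'neg': [-1]
After 'dup': [-1, -1]
After 'push 11': [-1, -1, 11]
After 'over': [-1, -1, 11, -1]
After 'pick 2': [-1, -1, 11, -1, -1]
After 'mod': [-1, -1, 11, 0]
After 'push 14': [-1, -1, 11, 0, 14]
After 'mod': [-1, -1, 11, 0]
After 'lt': [-1, -1, 0]
After 'rot': [-1, 0, -1]
After 'push 1': [-1, 0, -1, 1]
After 'lt': [-1, 0, 1]
After 'add': [-1, 1]
After 'swap': [1, -1]
After 'push 10': [1, -1, 10]
After 'push 3': [1, -1, 10, 3]
After 'rot': [1, 10, 3, -1]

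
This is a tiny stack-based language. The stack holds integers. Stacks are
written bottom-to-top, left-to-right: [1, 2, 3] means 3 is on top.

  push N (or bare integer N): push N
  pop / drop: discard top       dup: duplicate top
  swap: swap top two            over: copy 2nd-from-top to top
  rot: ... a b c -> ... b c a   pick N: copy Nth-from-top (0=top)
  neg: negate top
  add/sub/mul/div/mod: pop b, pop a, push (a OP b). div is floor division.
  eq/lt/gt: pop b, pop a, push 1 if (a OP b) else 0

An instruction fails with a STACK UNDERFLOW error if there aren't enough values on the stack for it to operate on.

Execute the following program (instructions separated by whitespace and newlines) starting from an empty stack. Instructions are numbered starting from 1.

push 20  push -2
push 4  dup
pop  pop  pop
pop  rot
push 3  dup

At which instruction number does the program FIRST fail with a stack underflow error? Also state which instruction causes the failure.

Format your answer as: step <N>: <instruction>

Answer: step 9: rot

Derivation:
Step 1 ('push 20'): stack = [20], depth = 1
Step 2 ('push -2'): stack = [20, -2], depth = 2
Step 3 ('push 4'): stack = [20, -2, 4], depth = 3
Step 4 ('dup'): stack = [20, -2, 4, 4], depth = 4
Step 5 ('pop'): stack = [20, -2, 4], depth = 3
Step 6 ('pop'): stack = [20, -2], depth = 2
Step 7 ('pop'): stack = [20], depth = 1
Step 8 ('pop'): stack = [], depth = 0
Step 9 ('rot'): needs 3 value(s) but depth is 0 — STACK UNDERFLOW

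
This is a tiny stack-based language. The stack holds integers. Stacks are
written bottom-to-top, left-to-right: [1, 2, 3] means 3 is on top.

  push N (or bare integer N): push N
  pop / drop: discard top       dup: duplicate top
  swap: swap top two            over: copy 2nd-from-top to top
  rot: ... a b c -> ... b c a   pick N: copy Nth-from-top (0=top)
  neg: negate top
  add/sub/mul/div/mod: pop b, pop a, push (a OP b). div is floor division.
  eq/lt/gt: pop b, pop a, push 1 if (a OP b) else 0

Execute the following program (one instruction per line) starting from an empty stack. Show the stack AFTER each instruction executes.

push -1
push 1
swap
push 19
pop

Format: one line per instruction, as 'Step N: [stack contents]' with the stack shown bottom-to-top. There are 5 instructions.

Step 1: [-1]
Step 2: [-1, 1]
Step 3: [1, -1]
Step 4: [1, -1, 19]
Step 5: [1, -1]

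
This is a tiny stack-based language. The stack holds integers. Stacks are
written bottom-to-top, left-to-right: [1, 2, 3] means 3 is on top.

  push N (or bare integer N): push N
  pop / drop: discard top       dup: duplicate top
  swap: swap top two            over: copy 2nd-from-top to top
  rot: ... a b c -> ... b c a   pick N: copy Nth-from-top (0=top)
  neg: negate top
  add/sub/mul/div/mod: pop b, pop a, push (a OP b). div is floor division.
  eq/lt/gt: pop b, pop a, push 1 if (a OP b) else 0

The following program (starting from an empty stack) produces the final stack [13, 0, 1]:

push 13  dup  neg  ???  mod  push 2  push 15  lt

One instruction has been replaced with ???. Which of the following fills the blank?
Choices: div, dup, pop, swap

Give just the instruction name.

Stack before ???: [13, -13]
Stack after ???:  [13, -13, -13]
Checking each choice:
  div: stack underflow (need 2, have 1)
  dup: MATCH
  pop: stack underflow (need 2, have 1)
  swap: produces [0, 1]


Answer: dup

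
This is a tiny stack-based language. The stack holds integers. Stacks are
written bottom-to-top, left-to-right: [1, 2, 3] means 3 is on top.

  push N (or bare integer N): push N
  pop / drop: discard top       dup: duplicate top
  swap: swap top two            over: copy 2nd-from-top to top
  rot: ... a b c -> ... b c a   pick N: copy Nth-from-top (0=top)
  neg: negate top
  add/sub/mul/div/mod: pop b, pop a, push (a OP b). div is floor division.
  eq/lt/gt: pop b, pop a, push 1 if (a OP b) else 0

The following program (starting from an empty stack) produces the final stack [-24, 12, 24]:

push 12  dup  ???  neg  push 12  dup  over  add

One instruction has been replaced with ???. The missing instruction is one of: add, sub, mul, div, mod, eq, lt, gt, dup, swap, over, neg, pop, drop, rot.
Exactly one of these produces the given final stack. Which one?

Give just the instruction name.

Stack before ???: [12, 12]
Stack after ???:  [24]
The instruction that transforms [12, 12] -> [24] is: add

Answer: add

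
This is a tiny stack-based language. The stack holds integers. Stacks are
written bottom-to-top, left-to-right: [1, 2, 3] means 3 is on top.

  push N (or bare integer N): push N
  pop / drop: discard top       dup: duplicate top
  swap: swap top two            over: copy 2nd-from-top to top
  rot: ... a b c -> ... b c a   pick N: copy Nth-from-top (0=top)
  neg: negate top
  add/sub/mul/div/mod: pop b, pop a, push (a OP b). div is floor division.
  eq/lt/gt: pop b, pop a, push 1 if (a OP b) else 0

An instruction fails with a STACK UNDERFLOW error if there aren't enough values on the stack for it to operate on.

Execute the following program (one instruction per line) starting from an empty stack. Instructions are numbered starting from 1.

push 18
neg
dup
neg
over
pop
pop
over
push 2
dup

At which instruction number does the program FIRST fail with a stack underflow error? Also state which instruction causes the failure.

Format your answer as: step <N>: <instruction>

Answer: step 8: over

Derivation:
Step 1 ('push 18'): stack = [18], depth = 1
Step 2 ('neg'): stack = [-18], depth = 1
Step 3 ('dup'): stack = [-18, -18], depth = 2
Step 4 ('neg'): stack = [-18, 18], depth = 2
Step 5 ('over'): stack = [-18, 18, -18], depth = 3
Step 6 ('pop'): stack = [-18, 18], depth = 2
Step 7 ('pop'): stack = [-18], depth = 1
Step 8 ('over'): needs 2 value(s) but depth is 1 — STACK UNDERFLOW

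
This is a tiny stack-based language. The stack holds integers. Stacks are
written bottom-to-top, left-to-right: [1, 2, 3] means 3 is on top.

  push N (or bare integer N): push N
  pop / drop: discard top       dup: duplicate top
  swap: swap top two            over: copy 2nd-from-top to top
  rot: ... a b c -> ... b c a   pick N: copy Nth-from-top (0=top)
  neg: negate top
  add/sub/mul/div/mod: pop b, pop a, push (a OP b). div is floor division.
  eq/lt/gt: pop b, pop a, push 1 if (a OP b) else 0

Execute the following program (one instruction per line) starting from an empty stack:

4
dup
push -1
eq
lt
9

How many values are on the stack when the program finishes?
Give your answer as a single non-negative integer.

After 'push 4': stack = [4] (depth 1)
After 'dup': stack = [4, 4] (depth 2)
After 'push -1': stack = [4, 4, -1] (depth 3)
After 'eq': stack = [4, 0] (depth 2)
After 'lt': stack = [0] (depth 1)
After 'push 9': stack = [0, 9] (depth 2)

Answer: 2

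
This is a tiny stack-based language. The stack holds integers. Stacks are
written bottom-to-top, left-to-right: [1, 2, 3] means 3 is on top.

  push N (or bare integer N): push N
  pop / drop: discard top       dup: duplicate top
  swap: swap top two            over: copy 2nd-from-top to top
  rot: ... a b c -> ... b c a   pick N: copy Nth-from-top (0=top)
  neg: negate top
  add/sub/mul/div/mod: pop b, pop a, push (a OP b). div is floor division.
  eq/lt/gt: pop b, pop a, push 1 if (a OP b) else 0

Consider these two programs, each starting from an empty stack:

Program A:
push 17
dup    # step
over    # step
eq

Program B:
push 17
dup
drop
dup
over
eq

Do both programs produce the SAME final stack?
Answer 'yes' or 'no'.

Program A trace:
  After 'push 17': [17]
  After 'dup': [17, 17]
  After 'over': [17, 17, 17]
  After 'eq': [17, 1]
Program A final stack: [17, 1]

Program B trace:
  After 'push 17': [17]
  After 'dup': [17, 17]
  After 'drop': [17]
  After 'dup': [17, 17]
  After 'over': [17, 17, 17]
  After 'eq': [17, 1]
Program B final stack: [17, 1]
Same: yes

Answer: yes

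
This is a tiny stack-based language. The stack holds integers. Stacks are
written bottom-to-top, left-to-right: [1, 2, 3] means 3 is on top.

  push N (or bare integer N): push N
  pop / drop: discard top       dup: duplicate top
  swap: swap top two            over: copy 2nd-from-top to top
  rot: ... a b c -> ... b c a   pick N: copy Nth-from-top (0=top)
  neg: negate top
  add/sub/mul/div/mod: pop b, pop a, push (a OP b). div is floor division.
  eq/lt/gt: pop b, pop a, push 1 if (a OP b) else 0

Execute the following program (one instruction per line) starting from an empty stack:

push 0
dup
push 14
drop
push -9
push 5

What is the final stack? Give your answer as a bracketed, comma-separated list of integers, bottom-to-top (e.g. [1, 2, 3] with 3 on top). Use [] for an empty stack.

Answer: [0, 0, -9, 5]

Derivation:
After 'push 0': [0]
After 'dup': [0, 0]
After 'push 14': [0, 0, 14]
After 'drop': [0, 0]
After 'push -9': [0, 0, -9]
After 'push 5': [0, 0, -9, 5]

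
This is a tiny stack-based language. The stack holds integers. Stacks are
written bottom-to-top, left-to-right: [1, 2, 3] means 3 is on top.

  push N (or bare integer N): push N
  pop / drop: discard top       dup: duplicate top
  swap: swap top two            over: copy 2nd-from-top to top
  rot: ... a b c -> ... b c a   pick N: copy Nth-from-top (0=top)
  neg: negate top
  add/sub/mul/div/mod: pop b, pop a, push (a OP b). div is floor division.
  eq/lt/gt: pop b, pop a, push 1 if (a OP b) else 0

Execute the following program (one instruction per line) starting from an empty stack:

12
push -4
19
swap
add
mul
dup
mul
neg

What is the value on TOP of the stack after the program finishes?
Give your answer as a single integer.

After 'push 12': [12]
After 'push -4': [12, -4]
After 'push 19': [12, -4, 19]
After 'swap': [12, 19, -4]
After 'add': [12, 15]
After 'mul': [180]
After 'dup': [180, 180]
After 'mul': [32400]
After 'neg': [-32400]

Answer: -32400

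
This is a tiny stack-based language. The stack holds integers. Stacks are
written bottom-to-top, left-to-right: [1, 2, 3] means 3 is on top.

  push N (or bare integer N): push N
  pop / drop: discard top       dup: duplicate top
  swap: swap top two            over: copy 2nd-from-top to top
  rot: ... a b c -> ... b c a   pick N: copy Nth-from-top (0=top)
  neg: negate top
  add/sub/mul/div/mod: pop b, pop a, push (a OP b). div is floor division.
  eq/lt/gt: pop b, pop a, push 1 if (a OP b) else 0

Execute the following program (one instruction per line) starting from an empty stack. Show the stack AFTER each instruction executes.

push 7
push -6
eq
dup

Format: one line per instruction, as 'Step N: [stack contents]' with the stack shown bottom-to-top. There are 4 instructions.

Step 1: [7]
Step 2: [7, -6]
Step 3: [0]
Step 4: [0, 0]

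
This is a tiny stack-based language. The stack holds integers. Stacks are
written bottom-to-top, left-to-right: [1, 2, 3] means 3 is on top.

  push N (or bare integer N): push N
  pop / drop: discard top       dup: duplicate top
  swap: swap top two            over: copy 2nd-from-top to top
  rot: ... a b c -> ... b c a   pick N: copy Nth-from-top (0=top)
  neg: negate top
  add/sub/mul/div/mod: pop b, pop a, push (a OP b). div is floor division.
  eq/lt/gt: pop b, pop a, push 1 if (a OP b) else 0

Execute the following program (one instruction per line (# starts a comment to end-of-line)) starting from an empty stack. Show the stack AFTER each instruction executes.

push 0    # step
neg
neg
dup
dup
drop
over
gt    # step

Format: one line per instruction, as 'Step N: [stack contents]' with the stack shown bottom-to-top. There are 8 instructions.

Step 1: [0]
Step 2: [0]
Step 3: [0]
Step 4: [0, 0]
Step 5: [0, 0, 0]
Step 6: [0, 0]
Step 7: [0, 0, 0]
Step 8: [0, 0]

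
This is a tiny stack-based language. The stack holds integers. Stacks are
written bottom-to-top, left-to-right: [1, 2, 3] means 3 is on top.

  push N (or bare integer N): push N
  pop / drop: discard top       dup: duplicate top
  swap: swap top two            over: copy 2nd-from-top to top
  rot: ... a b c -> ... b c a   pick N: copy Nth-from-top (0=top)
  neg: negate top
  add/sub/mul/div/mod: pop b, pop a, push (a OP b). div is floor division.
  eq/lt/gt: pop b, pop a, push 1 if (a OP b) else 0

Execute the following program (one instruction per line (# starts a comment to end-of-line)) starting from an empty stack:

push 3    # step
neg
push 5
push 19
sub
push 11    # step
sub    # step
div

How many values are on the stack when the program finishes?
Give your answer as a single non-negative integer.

After 'push 3': stack = [3] (depth 1)
After 'neg': stack = [-3] (depth 1)
After 'push 5': stack = [-3, 5] (depth 2)
After 'push 19': stack = [-3, 5, 19] (depth 3)
After 'sub': stack = [-3, -14] (depth 2)
After 'push 11': stack = [-3, -14, 11] (depth 3)
After 'sub': stack = [-3, -25] (depth 2)
After 'div': stack = [0] (depth 1)

Answer: 1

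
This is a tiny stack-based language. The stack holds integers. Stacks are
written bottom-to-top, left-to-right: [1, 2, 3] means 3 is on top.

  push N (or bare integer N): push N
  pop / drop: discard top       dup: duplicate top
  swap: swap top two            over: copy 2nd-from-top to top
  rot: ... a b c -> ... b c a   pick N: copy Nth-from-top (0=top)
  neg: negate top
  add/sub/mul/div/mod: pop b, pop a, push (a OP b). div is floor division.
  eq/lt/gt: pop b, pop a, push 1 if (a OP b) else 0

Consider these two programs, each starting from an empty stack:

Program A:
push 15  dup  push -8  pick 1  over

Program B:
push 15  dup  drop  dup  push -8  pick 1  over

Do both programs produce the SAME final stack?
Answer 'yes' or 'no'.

Answer: yes

Derivation:
Program A trace:
  After 'push 15': [15]
  After 'dup': [15, 15]
  After 'push -8': [15, 15, -8]
  After 'pick 1': [15, 15, -8, 15]
  After 'over': [15, 15, -8, 15, -8]
Program A final stack: [15, 15, -8, 15, -8]

Program B trace:
  After 'push 15': [15]
  After 'dup': [15, 15]
  After 'drop': [15]
  After 'dup': [15, 15]
  After 'push -8': [15, 15, -8]
  After 'pick 1': [15, 15, -8, 15]
  After 'over': [15, 15, -8, 15, -8]
Program B final stack: [15, 15, -8, 15, -8]
Same: yes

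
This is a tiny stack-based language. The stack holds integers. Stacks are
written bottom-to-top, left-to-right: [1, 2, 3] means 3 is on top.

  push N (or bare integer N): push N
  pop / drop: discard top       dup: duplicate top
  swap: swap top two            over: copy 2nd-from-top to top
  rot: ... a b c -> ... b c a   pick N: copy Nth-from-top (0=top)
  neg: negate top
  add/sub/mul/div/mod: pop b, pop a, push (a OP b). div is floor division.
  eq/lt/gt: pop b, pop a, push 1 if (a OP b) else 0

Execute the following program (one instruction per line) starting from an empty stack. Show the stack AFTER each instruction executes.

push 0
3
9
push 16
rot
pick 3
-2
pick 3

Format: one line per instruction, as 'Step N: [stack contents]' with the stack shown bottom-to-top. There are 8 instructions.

Step 1: [0]
Step 2: [0, 3]
Step 3: [0, 3, 9]
Step 4: [0, 3, 9, 16]
Step 5: [0, 9, 16, 3]
Step 6: [0, 9, 16, 3, 0]
Step 7: [0, 9, 16, 3, 0, -2]
Step 8: [0, 9, 16, 3, 0, -2, 16]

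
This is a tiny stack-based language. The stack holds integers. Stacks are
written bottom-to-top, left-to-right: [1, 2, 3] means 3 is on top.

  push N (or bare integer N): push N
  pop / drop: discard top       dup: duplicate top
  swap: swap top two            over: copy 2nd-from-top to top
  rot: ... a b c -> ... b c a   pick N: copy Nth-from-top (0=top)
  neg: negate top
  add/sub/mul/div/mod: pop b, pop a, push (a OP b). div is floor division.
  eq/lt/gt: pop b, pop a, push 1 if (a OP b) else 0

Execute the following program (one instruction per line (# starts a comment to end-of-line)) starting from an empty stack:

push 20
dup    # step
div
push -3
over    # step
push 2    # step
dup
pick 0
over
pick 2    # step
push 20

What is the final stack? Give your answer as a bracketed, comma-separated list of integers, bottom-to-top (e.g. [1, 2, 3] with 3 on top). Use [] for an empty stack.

Answer: [1, -3, 1, 2, 2, 2, 2, 2, 20]

Derivation:
After 'push 20': [20]
After 'dup': [20, 20]
After 'div': [1]
After 'push -3': [1, -3]
After 'over': [1, -3, 1]
After 'push 2': [1, -3, 1, 2]
After 'dup': [1, -3, 1, 2, 2]
After 'pick 0': [1, -3, 1, 2, 2, 2]
After 'over': [1, -3, 1, 2, 2, 2, 2]
After 'pick 2': [1, -3, 1, 2, 2, 2, 2, 2]
After 'push 20': [1, -3, 1, 2, 2, 2, 2, 2, 20]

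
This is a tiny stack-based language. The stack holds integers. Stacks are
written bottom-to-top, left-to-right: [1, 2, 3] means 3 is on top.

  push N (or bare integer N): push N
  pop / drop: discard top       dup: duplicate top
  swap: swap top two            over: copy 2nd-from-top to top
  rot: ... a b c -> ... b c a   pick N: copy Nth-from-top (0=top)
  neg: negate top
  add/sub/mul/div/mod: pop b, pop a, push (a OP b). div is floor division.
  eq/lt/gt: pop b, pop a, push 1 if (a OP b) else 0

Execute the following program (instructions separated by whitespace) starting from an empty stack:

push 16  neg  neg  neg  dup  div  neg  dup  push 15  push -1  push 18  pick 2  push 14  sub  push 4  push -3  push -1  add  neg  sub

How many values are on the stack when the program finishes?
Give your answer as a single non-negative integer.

Answer: 7

Derivation:
After 'push 16': stack = [16] (depth 1)
After 'neg': stack = [-16] (depth 1)
After 'neg': stack = [16] (depth 1)
After 'neg': stack = [-16] (depth 1)
After 'dup': stack = [-16, -16] (depth 2)
After 'div': stack = [1] (depth 1)
After 'neg': stack = [-1] (depth 1)
After 'dup': stack = [-1, -1] (depth 2)
After 'push 15': stack = [-1, -1, 15] (depth 3)
After 'push -1': stack = [-1, -1, 15, -1] (depth 4)
After 'push 18': stack = [-1, -1, 15, -1, 18] (depth 5)
After 'pick 2': stack = [-1, -1, 15, -1, 18, 15] (depth 6)
After 'push 14': stack = [-1, -1, 15, -1, 18, 15, 14] (depth 7)
After 'sub': stack = [-1, -1, 15, -1, 18, 1] (depth 6)
After 'push 4': stack = [-1, -1, 15, -1, 18, 1, 4] (depth 7)
After 'push -3': stack = [-1, -1, 15, -1, 18, 1, 4, -3] (depth 8)
After 'push -1': stack = [-1, -1, 15, -1, 18, 1, 4, -3, -1] (depth 9)
After 'add': stack = [-1, -1, 15, -1, 18, 1, 4, -4] (depth 8)
After 'neg': stack = [-1, -1, 15, -1, 18, 1, 4, 4] (depth 8)
After 'sub': stack = [-1, -1, 15, -1, 18, 1, 0] (depth 7)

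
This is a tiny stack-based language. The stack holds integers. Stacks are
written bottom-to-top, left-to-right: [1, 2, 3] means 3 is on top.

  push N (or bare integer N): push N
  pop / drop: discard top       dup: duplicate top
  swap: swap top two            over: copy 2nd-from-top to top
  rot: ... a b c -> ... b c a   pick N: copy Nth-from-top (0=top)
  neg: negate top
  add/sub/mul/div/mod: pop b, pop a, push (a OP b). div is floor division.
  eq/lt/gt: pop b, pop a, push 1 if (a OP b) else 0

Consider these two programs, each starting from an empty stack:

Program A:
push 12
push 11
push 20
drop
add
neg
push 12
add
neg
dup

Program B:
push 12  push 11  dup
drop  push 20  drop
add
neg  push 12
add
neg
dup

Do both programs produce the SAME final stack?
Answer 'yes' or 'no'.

Answer: yes

Derivation:
Program A trace:
  After 'push 12': [12]
  After 'push 11': [12, 11]
  After 'push 20': [12, 11, 20]
  After 'drop': [12, 11]
  After 'add': [23]
  After 'neg': [-23]
  After 'push 12': [-23, 12]
  After 'add': [-11]
  After 'neg': [11]
  After 'dup': [11, 11]
Program A final stack: [11, 11]

Program B trace:
  After 'push 12': [12]
  After 'push 11': [12, 11]
  After 'dup': [12, 11, 11]
  After 'drop': [12, 11]
  After 'push 20': [12, 11, 20]
  After 'drop': [12, 11]
  After 'add': [23]
  After 'neg': [-23]
  After 'push 12': [-23, 12]
  After 'add': [-11]
  After 'neg': [11]
  After 'dup': [11, 11]
Program B final stack: [11, 11]
Same: yes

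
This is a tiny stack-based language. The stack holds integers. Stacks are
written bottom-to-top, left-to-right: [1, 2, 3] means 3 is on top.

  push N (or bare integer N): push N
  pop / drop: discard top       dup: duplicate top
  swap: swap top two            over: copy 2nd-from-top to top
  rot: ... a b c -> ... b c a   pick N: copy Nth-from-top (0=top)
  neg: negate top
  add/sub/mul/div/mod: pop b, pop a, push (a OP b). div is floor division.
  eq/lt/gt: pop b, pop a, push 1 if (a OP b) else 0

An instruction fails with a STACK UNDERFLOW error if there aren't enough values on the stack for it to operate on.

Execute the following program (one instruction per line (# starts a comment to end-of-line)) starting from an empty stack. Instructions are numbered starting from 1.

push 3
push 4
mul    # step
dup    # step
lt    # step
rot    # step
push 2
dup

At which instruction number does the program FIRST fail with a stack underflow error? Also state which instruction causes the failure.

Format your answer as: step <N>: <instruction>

Answer: step 6: rot

Derivation:
Step 1 ('push 3'): stack = [3], depth = 1
Step 2 ('push 4'): stack = [3, 4], depth = 2
Step 3 ('mul'): stack = [12], depth = 1
Step 4 ('dup'): stack = [12, 12], depth = 2
Step 5 ('lt'): stack = [0], depth = 1
Step 6 ('rot'): needs 3 value(s) but depth is 1 — STACK UNDERFLOW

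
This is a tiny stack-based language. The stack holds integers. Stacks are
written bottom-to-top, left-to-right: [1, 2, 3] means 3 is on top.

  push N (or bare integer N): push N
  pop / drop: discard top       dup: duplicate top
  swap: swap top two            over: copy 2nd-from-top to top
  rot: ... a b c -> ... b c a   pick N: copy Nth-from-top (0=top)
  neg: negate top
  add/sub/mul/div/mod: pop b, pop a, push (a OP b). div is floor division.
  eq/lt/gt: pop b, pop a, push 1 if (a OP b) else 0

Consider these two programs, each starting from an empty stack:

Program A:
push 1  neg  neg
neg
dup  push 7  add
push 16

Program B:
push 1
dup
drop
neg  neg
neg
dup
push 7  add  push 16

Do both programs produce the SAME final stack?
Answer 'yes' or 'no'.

Answer: yes

Derivation:
Program A trace:
  After 'push 1': [1]
  After 'neg': [-1]
  After 'neg': [1]
  After 'neg': [-1]
  After 'dup': [-1, -1]
  After 'push 7': [-1, -1, 7]
  After 'add': [-1, 6]
  After 'push 16': [-1, 6, 16]
Program A final stack: [-1, 6, 16]

Program B trace:
  After 'push 1': [1]
  After 'dup': [1, 1]
  After 'drop': [1]
  After 'neg': [-1]
  After 'neg': [1]
  After 'neg': [-1]
  After 'dup': [-1, -1]
  After 'push 7': [-1, -1, 7]
  After 'add': [-1, 6]
  After 'push 16': [-1, 6, 16]
Program B final stack: [-1, 6, 16]
Same: yes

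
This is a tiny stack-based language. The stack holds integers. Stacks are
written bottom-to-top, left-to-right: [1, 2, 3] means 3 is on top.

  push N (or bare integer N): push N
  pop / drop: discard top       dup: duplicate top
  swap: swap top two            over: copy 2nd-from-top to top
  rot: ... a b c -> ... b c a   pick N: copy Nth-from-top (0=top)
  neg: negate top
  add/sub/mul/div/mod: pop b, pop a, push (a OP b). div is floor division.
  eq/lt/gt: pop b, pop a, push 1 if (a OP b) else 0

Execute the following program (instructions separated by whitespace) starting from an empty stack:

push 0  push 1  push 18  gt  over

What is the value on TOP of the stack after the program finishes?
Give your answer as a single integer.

Answer: 0

Derivation:
After 'push 0': [0]
After 'push 1': [0, 1]
After 'push 18': [0, 1, 18]
After 'gt': [0, 0]
After 'over': [0, 0, 0]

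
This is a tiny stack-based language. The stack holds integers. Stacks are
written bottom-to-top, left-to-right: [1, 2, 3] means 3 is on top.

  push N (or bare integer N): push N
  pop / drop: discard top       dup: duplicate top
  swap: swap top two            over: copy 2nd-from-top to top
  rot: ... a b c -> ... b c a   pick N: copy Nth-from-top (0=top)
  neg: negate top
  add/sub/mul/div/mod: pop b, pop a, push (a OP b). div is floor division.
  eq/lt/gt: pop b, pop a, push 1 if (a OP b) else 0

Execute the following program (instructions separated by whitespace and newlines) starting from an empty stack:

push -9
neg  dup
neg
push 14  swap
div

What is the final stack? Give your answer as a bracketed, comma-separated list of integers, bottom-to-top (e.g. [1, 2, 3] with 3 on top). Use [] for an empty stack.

After 'push -9': [-9]
After 'neg': [9]
After 'dup': [9, 9]
After 'neg': [9, -9]
After 'push 14': [9, -9, 14]
After 'swap': [9, 14, -9]
After 'div': [9, -2]

Answer: [9, -2]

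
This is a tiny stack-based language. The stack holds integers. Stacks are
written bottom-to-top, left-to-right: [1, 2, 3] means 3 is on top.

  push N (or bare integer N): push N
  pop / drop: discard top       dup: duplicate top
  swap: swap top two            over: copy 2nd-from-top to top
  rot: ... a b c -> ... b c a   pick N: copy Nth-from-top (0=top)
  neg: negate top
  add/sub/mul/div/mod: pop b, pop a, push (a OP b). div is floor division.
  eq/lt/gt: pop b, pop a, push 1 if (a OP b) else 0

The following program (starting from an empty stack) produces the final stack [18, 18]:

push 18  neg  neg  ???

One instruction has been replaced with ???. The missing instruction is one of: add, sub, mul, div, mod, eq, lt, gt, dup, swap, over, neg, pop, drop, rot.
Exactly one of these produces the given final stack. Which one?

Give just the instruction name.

Stack before ???: [18]
Stack after ???:  [18, 18]
The instruction that transforms [18] -> [18, 18] is: dup

Answer: dup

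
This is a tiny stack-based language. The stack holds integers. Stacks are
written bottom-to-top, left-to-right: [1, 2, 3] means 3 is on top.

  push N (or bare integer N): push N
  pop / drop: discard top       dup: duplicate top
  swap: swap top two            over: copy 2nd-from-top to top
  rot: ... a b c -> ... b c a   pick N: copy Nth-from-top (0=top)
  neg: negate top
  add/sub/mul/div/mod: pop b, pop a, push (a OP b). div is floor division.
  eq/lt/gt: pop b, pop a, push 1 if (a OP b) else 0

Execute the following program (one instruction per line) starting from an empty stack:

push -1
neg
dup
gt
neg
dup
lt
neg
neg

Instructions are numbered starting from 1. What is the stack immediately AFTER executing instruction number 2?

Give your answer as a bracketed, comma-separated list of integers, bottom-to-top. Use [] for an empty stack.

Step 1 ('push -1'): [-1]
Step 2 ('neg'): [1]

Answer: [1]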